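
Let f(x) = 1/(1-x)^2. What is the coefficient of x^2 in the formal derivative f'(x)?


Differentiate: d/dx [ 1/(1-x)^r ] = r / (1-x)^(r+1).
Here r = 2, so f'(x) = 2 / (1-x)^3.
The expansion of 1/(1-x)^(r+1) has coefficient of x^n equal to C(n+r, r).
So the coefficient of x^2 in f'(x) is
2 * C(4, 2) = 2 * 6 = 12

12


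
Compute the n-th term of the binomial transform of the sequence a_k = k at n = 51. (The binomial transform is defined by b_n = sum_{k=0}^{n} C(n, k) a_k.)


With a_k = k, b_n = sum_{k=0}^{n} C(n, k) k. Using k * C(n, k) = n * C(n-1, k-1) gives b_n = n * sum_{k>=1} C(n-1, k-1) = n * 2^(n-1).
For n = 51: 51 * 2^50 = 51 * 1125899906842624 = 57420895248973824.

57420895248973824


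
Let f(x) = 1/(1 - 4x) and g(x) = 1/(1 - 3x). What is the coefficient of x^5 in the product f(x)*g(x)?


The coefficient of x^n in f*g is the Cauchy product: sum_{k=0}^{n} a^k * b^(n-k).
With a=4, b=3, n=5:
sum_{k=0}^{5} 4^k * 3^(5-k)
= 3367

3367


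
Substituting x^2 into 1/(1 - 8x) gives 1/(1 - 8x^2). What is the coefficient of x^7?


Since 1/(1 - 8x^2) only has even powers of x,
the coefficient of x^7 (odd) is 0.

0


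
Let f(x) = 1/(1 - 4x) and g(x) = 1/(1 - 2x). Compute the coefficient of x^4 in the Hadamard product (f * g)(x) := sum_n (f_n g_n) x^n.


f has coefficients f_k = 4^k and g has coefficients g_k = 2^k, so the Hadamard product has coefficient (f*g)_k = 4^k * 2^k = 8^k.
For k = 4: 8^4 = 4096.

4096


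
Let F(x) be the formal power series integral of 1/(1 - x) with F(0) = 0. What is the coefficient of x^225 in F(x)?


1/(1 - x) = sum_{k>=0} x^k. Integrating termwise and using F(0) = 0 gives
F(x) = sum_{k>=0} x^(k+1) / (k+1) = sum_{m>=1} x^m / m = -ln(1 - x).
So the coefficient of x^225 is 1/225 = 1/225.

1/225


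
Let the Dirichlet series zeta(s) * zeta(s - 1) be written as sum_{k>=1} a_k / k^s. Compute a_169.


Convolution gives a_k = sum_{d | k} d * 1 = sum_{d | k} d = sigma(k), the sum of positive divisors of k.
For k = 169, the divisors are 1, 13, 169, so
sigma(169) = 1 + 13 + 169 = 183.

183


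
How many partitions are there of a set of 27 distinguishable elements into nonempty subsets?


Bell_27 can be computed from the Bell triangle or from Dobinski's identity Bell_n = (1/e) * sum_{k>=0} k^n / k!.
Computing Bell_27 = 545717047936059989389.

545717047936059989389


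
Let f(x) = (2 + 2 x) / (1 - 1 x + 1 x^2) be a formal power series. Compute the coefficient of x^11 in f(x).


Write f(x) = sum_{k>=0} a_k x^k. Multiplying both sides by 1 - 1 x + 1 x^2 gives
(1 - 1 x + 1 x^2) sum_{k>=0} a_k x^k = 2 + 2 x.
Matching coefficients:
 x^0: a_0 = 2
 x^1: a_1 - 1 a_0 = 2  =>  a_1 = 1*2 + 2 = 4
 x^k (k >= 2): a_k = 1 a_{k-1} - 1 a_{k-2}.
Iterating: a_2 = 2, a_3 = -2, a_4 = -4, a_5 = -2, a_6 = 2, a_7 = 4, a_8 = 2, a_9 = -2, a_10 = -4, a_11 = -2.
So the coefficient of x^11 is -2.

-2


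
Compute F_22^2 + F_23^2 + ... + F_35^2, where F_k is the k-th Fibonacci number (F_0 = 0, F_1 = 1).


There is a standard identity sum_{k=0}^{N} F_k^2 = F_N * F_{N+1} (proved inductively from the telescoping relation F_k^2 = F_k F_{k+1} - F_{k-1} F_k). Then
sum_{k=22}^{35} F_k^2 = F_35 F_36 - F_21 F_22.
Computing: F_35 = 9227465, F_36 = 14930352, F_21 = 10946, F_22 = 17711.
Sum = 9227465 * 14930352 - 10946 * 17711 = 137769106653074.

137769106653074


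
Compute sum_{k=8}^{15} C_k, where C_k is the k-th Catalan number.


C_8 through C_15: 1430, 4862, 16796, 58786, 208012, 742900, 2674440, 9694845
Sum = 1430 + 4862 + 16796 + 58786 + 208012 + 742900 + 2674440 + 9694845
= 13402071

13402071


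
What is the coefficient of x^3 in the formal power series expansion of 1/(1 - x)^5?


The expansion 1/(1 - x)^r = sum_{k>=0} C(k + r - 1, r - 1) x^k follows from the multiset / negative-binomial theorem (or from repeated differentiation of the geometric series).
For r = 5 and k = 3:
C(7, 4) = 5040 / (24 * 6) = 35.

35


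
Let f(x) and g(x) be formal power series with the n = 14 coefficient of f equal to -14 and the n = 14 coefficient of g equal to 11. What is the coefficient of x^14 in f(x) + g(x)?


Addition of formal power series is termwise.
The coefficient of x^14 in f + g = -14 + 11
= -3

-3


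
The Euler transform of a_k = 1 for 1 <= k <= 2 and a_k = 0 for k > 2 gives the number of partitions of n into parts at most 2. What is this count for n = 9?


Partitions of 9 into parts at most 2:
Using generating function (1-x)^(-1)(1-x^2)^(-1),
the coefficient of x^9 = 5

5


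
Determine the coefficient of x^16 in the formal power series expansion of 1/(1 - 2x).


The geometric series identity gives 1/(1 - c x) = sum_{k>=0} c^k x^k, so the coefficient of x^k is c^k.
Here c = 2 and k = 16.
Computing: 2^16 = 65536

65536


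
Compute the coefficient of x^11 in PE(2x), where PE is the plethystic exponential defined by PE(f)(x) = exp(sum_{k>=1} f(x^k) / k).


With f(x) = 2x, the exponent is sum_{k>=1} 2 x^k / k = 2 * (-ln(1 - x)). Exponentiating:
PE(2x) = exp(-2 ln(1 - x)) = 1/(1 - x)^2.
By the negative binomial expansion, [x^n] 1/(1 - x)^2 = C(n + 1, 1).
For n = 11: C(12, 1) = 12.

12


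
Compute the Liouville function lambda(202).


The Liouville function is lambda(k) = (-1)^Omega(k), where Omega(k) counts the prime factors of k with multiplicity.
Factoring: 202 = 2 * 101, so Omega(202) = 2.
lambda(202) = (-1)^2 = 1.

1


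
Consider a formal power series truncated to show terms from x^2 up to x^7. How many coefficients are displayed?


From x^2 to x^7 inclusive, the count is 7 - 2 + 1 = 6.

6


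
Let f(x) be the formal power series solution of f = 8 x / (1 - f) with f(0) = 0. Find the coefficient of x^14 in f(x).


Apply Lagrange inversion: f = 8 x * phi(f) with phi(t) = 1/(1 - t), so
[x^n] f = 8^n * (1/n) [t^(n-1)] phi(t)^n = 8^n * (1/n) [t^(n-1)] (1 - t)^(-n) = 8^n * (1/n) C(2n - 2, n - 1) = 8^n * C_{n-1}.
For n = 14: C_13 = C(26, 13) / 14 = 10400600/14 = 742900.
With the 8^14 = 4398046511104 factor, the coefficient is 4398046511104 * 742900 = 3267308753099161600.

3267308753099161600


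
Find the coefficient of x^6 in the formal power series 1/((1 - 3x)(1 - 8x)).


By partial fractions or Cauchy convolution:
The coefficient equals sum_{k=0}^{6} 3^k * 8^(6-k).
= 418993

418993


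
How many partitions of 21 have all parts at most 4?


Using the generating function (1-x)^(-1)(1-x^2)^(-1)...(1-x^4)^(-1),
the coefficient of x^21 counts these restricted partitions.
Result = 120

120


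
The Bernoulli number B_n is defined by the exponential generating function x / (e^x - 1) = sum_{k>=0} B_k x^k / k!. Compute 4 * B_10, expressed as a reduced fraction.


Bernoulli numbers can also be computed recursively via B_0 = 1 and sum_{j=0}^{m} C(m+1, j) B_j = 0 for m >= 1. Odd-index Bernoulli numbers vanish for k >= 3.
Computing B_10 = 5/66, so 4 * B_10 = 4 * 5/66 = 10/33.

10/33


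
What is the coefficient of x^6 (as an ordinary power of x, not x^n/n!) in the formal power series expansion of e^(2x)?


The exponential series is e^y = sum_{k>=0} y^k / k!. Substituting y = 2x gives
e^(2x) = sum_{k>=0} 2^k x^k / k!.
So the coefficient of x^n is a^n/n! with a = 2, n = 6:
2^6 / 6! = 64/720 = 4/45

4/45


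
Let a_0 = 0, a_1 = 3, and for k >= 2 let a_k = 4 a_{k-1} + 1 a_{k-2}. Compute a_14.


Iterating the recurrence forward:
a_0 = 0
a_1 = 3
a_2 = 4*3 + 1*0 = 12
a_3 = 4*12 + 1*3 = 51
a_4 = 4*51 + 1*12 = 216
a_5 = 4*216 + 1*51 = 915
a_6 = 4*915 + 1*216 = 3876
a_7 = 4*3876 + 1*915 = 16419
a_8 = 4*16419 + 1*3876 = 69552
a_9 = 4*69552 + 1*16419 = 294627
a_10 = 4*294627 + 1*69552 = 1248060
a_11 = 4*1248060 + 1*294627 = 5286867
a_12 = 4*5286867 + 1*1248060 = 22395528
a_13 = 4*22395528 + 1*5286867 = 94868979
a_14 = 4*94868979 + 1*22395528 = 401871444
So a_14 = 401871444.

401871444


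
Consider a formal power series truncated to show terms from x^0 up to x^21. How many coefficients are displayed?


From x^0 to x^21 inclusive, the count is 21 - 0 + 1 = 22.

22


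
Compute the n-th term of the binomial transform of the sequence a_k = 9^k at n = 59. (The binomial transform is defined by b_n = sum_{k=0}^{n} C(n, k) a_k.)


With a_k = 9^k, b_n = sum_{k=0}^{n} C(n, k) 9^k = (1 + 9)^n by the binomial theorem.
For n = 59: (1 + 9)^59 = 10^59 = 100000000000000000000000000000000000000000000000000000000000.

100000000000000000000000000000000000000000000000000000000000


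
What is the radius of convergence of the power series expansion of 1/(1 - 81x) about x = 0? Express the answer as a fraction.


Expanding 1/(1 - 81x) = sum_{k>=0} 81^k x^k, the series converges when |81x| < 1, i.e., |x| < 1/81.
So the radius of convergence is 1/81 = 1/81.

1/81


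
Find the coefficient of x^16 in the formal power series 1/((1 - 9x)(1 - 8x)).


By partial fractions or Cauchy convolution:
The coefficient equals sum_{k=0}^{16} 9^k * 8^(16-k).
= 14425381885981321

14425381885981321


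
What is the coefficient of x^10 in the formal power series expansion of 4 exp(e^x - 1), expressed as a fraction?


exp(e^x - 1) is the exponential generating function for the Bell numbers Bell_k: exp(e^x - 1) = sum_{k>=0} Bell_k x^k / k!.
So the coefficient of x^10 in 4 exp(e^x - 1) is 4 Bell_10 / 10!.
Computing: Bell_10 = 115975 and 10! = 3628800, giving
4 * 115975/3628800 = 4639/36288.

4639/36288


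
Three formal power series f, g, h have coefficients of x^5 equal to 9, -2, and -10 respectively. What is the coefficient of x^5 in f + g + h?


Series addition is componentwise:
9 + -2 + -10
= -3

-3


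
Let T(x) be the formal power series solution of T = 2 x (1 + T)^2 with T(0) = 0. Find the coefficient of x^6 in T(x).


Apply the Lagrange inversion formula: if T = 2 x * phi(T) with phi(t) = (1 + t)^2, then [x^n] T = 2^n * (1/n) [t^(n-1)] phi(t)^n = 2^n * (1/n) [t^(n-1)] (1 + t)^(2n) = 2^n * (1/n) C(2n, n-1).
Using the identity C(2n, n-1) = C(2n, n) * n / (n+1), the unscaled factor equals C(2n, n) / (n+1) = C_n, the n-th Catalan number.
For n = 6: C_6 = C(12, 6) / 7 = 924/7 = 132.
With the 2^6 = 64 factor, the coefficient is 64 * 132 = 8448.

8448


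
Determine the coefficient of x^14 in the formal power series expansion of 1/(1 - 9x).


The geometric series identity gives 1/(1 - c x) = sum_{k>=0} c^k x^k, so the coefficient of x^k is c^k.
Here c = 9 and k = 14.
Computing: 9^14 = 22876792454961

22876792454961


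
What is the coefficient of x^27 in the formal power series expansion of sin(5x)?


The Maclaurin series is sin(t) = sum_{k>=0} (-1)^k t^(2k+1) / (2k+1)!, so substituting t = 5x, only odd powers of x are nonzero, with coefficient of x^(2k+1) equal to (-1)^k 5^(2k+1) / (2k+1)!.
Write 27 = 2*13 + 1, giving the coefficient (-1)^13 * 5^27 / 27! = -7450580596923828125/10888869450418352160768000000 = -476837158203125/696887644826774538289152.

-476837158203125/696887644826774538289152


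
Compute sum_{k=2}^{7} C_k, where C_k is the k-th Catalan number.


C_2 through C_7: 2, 5, 14, 42, 132, 429
Sum = 2 + 5 + 14 + 42 + 132 + 429
= 624

624


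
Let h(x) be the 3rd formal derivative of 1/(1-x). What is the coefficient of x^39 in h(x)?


Differentiating 3 times: d^3/dx^3 [1/(1-x)] = 3!/(1-x)^4.
The expansion 1/(1-x)^4 = sum_{k>=0} C(k+3, 3) x^k, so the coefficient of x^n in 3!/(1-x)^4 is 3! * C(n+3, 3).
For n = 39: 6 * C(42, 3) = 6 * 11480 = 68880

68880


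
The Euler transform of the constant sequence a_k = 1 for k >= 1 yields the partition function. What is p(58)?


The Euler transform converts the sequence a_k = 1 into the number of integer partitions.
Using the recurrence or dynamic programming:
p(58) = 715220

715220


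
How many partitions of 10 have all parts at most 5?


Using the generating function (1-x)^(-1)(1-x^2)^(-1)...(1-x^5)^(-1),
the coefficient of x^10 counts these restricted partitions.
Result = 30

30


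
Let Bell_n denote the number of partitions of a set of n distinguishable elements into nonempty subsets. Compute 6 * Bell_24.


Bell_24 can be computed from the Bell triangle or from Dobinski's identity Bell_n = (1/e) * sum_{k>=0} k^n / k!.
Computing Bell_24 = 445958869294805289.
Then 6 * 445958869294805289 = 2675753215768831734.

2675753215768831734


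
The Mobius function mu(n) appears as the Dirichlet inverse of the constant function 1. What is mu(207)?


207 has a squared prime factor, so mu(207) = 0.
Factorization reveals a repeated prime.

0


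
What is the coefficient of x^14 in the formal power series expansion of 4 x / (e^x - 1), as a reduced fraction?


The exponential generating function for Bernoulli numbers is
x / (e^x - 1) = sum_{k>=0} B_k x^k / k!.
So the coefficient of x^14 in 4 x / (e^x - 1) is 4 B_14 / 14!.
Computing: B_14 = 7/6, 14! = 87178291200, giving
4 * 7/6 / 87178291200 = 1/18681062400.

1/18681062400


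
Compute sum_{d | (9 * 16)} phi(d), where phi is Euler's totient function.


First, 9 * 16 = 144. One classical identity is sum_{d | n} phi(d) = n (each k in [1, n] has a unique gcd with n, and among the k's with gcd(k, n) = n/d there are phi(d) of them). So the sum equals 144. We also verify directly:
Divisors of 144: 1, 2, 3, 4, 6, 8, 9, 12, 16, 18, 24, 36, 48, 72, 144.
phi values: 1, 1, 2, 2, 2, 4, 6, 4, 8, 6, 8, 12, 16, 24, 48.
Sum = 144.

144


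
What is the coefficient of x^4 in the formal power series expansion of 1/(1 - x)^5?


The expansion 1/(1 - x)^r = sum_{k>=0} C(k + r - 1, r - 1) x^k follows from the multiset / negative-binomial theorem (or from repeated differentiation of the geometric series).
For r = 5 and k = 4:
C(8, 4) = 40320 / (24 * 24) = 70.

70


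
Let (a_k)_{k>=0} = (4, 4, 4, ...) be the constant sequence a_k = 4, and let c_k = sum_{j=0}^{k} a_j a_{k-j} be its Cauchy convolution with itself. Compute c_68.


Since a_j = 4 for all j >= 0, the convolution sum becomes
c_k = sum_{j=0}^{k} 4 * 4 = 16 * (k + 1).
Equivalently, the generating function of (a_k) is 4/(1 - x) and its square is 16/(1 - x)^2 = sum_{k>=0} 16(k + 1) x^k.
For k = 68: 16 * 69 = 1104.

1104


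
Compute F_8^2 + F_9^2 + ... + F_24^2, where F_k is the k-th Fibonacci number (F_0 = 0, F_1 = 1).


There is a standard identity sum_{k=0}^{N} F_k^2 = F_N * F_{N+1} (proved inductively from the telescoping relation F_k^2 = F_k F_{k+1} - F_{k-1} F_k). Then
sum_{k=8}^{24} F_k^2 = F_24 F_25 - F_7 F_8.
Computing: F_24 = 46368, F_25 = 75025, F_7 = 13, F_8 = 21.
Sum = 46368 * 75025 - 13 * 21 = 3478758927.

3478758927


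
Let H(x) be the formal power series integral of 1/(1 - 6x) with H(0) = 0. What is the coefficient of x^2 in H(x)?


1/(1 - 6x) = sum_{k>=0} 6^k x^k. Integrating termwise with H(0) = 0:
H(x) = sum_{k>=0} 6^k x^(k+1) / (k+1) = sum_{m>=1} 6^(m-1) x^m / m.
For m = 2: 6^1/2 = 6/2 = 3.

3


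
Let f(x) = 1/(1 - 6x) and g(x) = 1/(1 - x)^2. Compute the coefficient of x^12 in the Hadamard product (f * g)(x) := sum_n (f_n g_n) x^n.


f has coefficients f_k = 6^k. For g = 1/(1 - x)^2 the coefficient is g_k = C(k + 1, 1) = k + 1. The Hadamard coefficient is (f * g)_k = 6^k * (k + 1).
For k = 12: 6^12 * 13 = 2176782336 * 13 = 28298170368.

28298170368


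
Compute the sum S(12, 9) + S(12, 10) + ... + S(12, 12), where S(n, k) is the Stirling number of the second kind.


By definition, S(n, k) counts partitions of an n-set into exactly k nonempty blocks.
Computing row n = 12 for k = 9..12:
S(12, k): 22275, 1705, 66, 1
Sum = 24047.

24047


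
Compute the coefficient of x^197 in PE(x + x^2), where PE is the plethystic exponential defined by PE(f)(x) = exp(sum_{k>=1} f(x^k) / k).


With f(x) = x + x^2, the exponent is sum_{k>=1} (x^k + x^(2k)) / k = -ln(1 - x) - ln(1 - x^2). Exponentiating:
PE(x + x^2) = 1 / ((1 - x)(1 - x^2)).
This is the generating function for partitions of n into parts of size 1 or 2. The number of 2's can be any j in 0..98, and the rest are 1's, so
[x^197] = floor(197/2) + 1 = 99.

99


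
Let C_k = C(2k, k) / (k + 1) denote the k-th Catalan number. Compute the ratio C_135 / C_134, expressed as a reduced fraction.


Using C_k = (2k)! / (k! (k+1)!), the ratio C_{k+1}/C_k simplifies to
C_{k+1}/C_k = [(2k+2)! / ((k+1)! (k+2)!)] * [k! (k+1)! / (2k)!]
 = (2k+2)(2k+1) / ((k+1)(k+2)) = 2(2k+1) / (k+2).
For k = 134: 2(2*134 + 1) / (134 + 2) = 538/136 = 269/68.

269/68


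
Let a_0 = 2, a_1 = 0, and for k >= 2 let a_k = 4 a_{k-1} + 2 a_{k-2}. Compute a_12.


Iterating the recurrence forward:
a_0 = 2
a_1 = 0
a_2 = 4*0 + 2*2 = 4
a_3 = 4*4 + 2*0 = 16
a_4 = 4*16 + 2*4 = 72
a_5 = 4*72 + 2*16 = 320
a_6 = 4*320 + 2*72 = 1424
a_7 = 4*1424 + 2*320 = 6336
a_8 = 4*6336 + 2*1424 = 28192
a_9 = 4*28192 + 2*6336 = 125440
a_10 = 4*125440 + 2*28192 = 558144
a_11 = 4*558144 + 2*125440 = 2483456
a_12 = 4*2483456 + 2*558144 = 11050112
So a_12 = 11050112.

11050112


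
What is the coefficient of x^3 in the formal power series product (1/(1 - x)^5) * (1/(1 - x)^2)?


Combine the factors: (1/(1 - x)^5) * (1/(1 - x)^2) = 1/(1 - x)^7.
Then use 1/(1 - x)^r = sum_{k>=0} C(k + r - 1, r - 1) x^k with r = 7 and k = 3:
C(9, 6) = 84.

84


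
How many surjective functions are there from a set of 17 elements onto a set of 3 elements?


By inclusion-exclusion on which target elements are missed, the number of surjections from an n-set onto a k-set is
surj(n, k) = sum_{j=0}^{k} (-1)^j C(k, j) (k - j)^n.
Equivalently surj(n, k) = k! * S(n, k), where S(n, k) is the Stirling number of the second kind.
For n = 17, k = 3:
S(17, 3) = 21457825, so
surj = 3! * 21457825 = 6 * 21457825 = 128746950.

128746950


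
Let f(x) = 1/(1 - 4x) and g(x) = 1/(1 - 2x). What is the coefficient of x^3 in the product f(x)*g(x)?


The coefficient of x^n in f*g is the Cauchy product: sum_{k=0}^{n} a^k * b^(n-k).
With a=4, b=2, n=3:
sum_{k=0}^{3} 4^k * 2^(3-k)
= 120

120


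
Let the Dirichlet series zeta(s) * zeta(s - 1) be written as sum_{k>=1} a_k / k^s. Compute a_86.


Convolution gives a_k = sum_{d | k} d * 1 = sum_{d | k} d = sigma(k), the sum of positive divisors of k.
For k = 86, the divisors are 1, 2, 43, 86, so
sigma(86) = 1 + 2 + 43 + 86 = 132.

132


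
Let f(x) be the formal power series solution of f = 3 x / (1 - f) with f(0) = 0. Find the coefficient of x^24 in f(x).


Apply Lagrange inversion: f = 3 x * phi(f) with phi(t) = 1/(1 - t), so
[x^n] f = 3^n * (1/n) [t^(n-1)] phi(t)^n = 3^n * (1/n) [t^(n-1)] (1 - t)^(-n) = 3^n * (1/n) C(2n - 2, n - 1) = 3^n * C_{n-1}.
For n = 24: C_23 = C(46, 23) / 24 = 8233430727600/24 = 343059613650.
With the 3^24 = 282429536481 factor, the coefficient is 282429536481 * 343059613650 = 96890167668520440565650.

96890167668520440565650


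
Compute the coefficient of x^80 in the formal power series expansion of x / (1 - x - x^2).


Let f(x) = sum_{k>=0} a_k x^k. Multiplying f(x) * (1 - x - x^2) = x and matching coefficients gives a_0 = 0, a_1 = 1, and a_k = a_{k-1} + a_{k-2} for k >= 2. These are the Fibonacci numbers F_k.
Iterating from F_0 = 0, F_1 = 1:
F_0=0, F_1=1, F_2=1, F_3=2, F_4=3, F_5=5, F_6=8, F_7=13, F_8=21, F_9=34, ...
F_80 = 23416728348467685.

23416728348467685


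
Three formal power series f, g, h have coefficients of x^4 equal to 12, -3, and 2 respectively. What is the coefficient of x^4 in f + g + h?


Series addition is componentwise:
12 + -3 + 2
= 11

11


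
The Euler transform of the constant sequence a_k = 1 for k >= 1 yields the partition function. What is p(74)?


The Euler transform converts the sequence a_k = 1 into the number of integer partitions.
Using the recurrence or dynamic programming:
p(74) = 7089500

7089500


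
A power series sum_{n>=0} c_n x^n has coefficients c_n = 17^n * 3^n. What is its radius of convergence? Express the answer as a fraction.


By the root test (Cauchy-Hadamard), the radius is R = 1 / limsup_n |c_n|^(1/n).
Here |c_n|^(1/n) = (17^n * 3^n)^(1/n) = 17 * 3 = 51 for all n.
So R = 1/51 = 1/51.

1/51


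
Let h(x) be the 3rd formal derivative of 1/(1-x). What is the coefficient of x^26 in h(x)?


Differentiating 3 times: d^3/dx^3 [1/(1-x)] = 3!/(1-x)^4.
The expansion 1/(1-x)^4 = sum_{k>=0} C(k+3, 3) x^k, so the coefficient of x^n in 3!/(1-x)^4 is 3! * C(n+3, 3).
For n = 26: 6 * C(29, 3) = 6 * 3654 = 21924

21924


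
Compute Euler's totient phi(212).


phi(n) counts integers in [1, n] coprime to n. Using the multiplicative formula phi(n) = n * prod_{p | n} (1 - 1/p):
212 = 2^2 * 53, so
phi(212) = 212 * (1 - 1/2) * (1 - 1/53) = 104.

104


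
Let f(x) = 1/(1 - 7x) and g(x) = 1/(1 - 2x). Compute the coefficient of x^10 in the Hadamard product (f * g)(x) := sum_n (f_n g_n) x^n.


f has coefficients f_k = 7^k and g has coefficients g_k = 2^k, so the Hadamard product has coefficient (f*g)_k = 7^k * 2^k = 14^k.
For k = 10: 14^10 = 289254654976.

289254654976


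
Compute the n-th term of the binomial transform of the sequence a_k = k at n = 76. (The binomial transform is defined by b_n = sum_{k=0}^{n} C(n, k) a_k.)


With a_k = k, b_n = sum_{k=0}^{n} C(n, k) k. Using k * C(n, k) = n * C(n-1, k-1) gives b_n = n * sum_{k>=1} C(n-1, k-1) = n * 2^(n-1).
For n = 76: 76 * 2^75 = 76 * 37778931862957161709568 = 2871198821584744289927168.

2871198821584744289927168


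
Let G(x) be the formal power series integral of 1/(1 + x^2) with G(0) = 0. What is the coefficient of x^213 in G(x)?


1/(1 + x^2) = sum_{j>=0} (-1)^j x^(2j). Integrating termwise with G(0) = 0:
G(x) = sum_{j>=0} (-1)^j x^(2j+1) / (2j+1) = arctan(x).
Only odd powers are nonzero. For x^213 write 213 = 2*106 + 1, giving
(-1)^106 / 213 = 1/213 = 1/213.

1/213


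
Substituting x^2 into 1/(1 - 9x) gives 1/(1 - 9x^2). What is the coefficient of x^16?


The coefficient of x^(2m) in 1/(1 - 9x^2) is 9^m.
With n = 16 = 2*8, the coefficient is 9^8 = 43046721.

43046721


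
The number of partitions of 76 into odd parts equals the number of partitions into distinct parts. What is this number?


Computing partitions of 76 into odd parts (1, 3, 5, ...):
Using the generating function prod_{k>=0} 1/(1-x^(2k+1)),
the count is 53250

53250


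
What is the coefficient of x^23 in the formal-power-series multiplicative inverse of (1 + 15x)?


The inverse is 1/(1 + 15x). Apply the geometric identity 1/(1 - y) = sum_{k>=0} y^k with y = -15x:
1/(1 + 15x) = sum_{k>=0} (-15)^k x^k.
So the coefficient of x^23 is (-15)^23 = -1122274146401882171630859375.

-1122274146401882171630859375


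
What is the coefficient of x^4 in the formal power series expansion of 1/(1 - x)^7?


The negative binomial / multiset identity is
1/(1 - x)^r = sum_{k>=0} C(k + r - 1, r - 1) x^k.
Here r = 7 and k = 4, so the coefficient is
C(4 + 6, 6) = C(10, 6)
= 210

210


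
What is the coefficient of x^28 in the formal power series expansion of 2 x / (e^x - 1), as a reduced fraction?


The exponential generating function for Bernoulli numbers is
x / (e^x - 1) = sum_{k>=0} B_k x^k / k!.
So the coefficient of x^28 in 2 x / (e^x - 1) is 2 B_28 / 28!.
Computing: B_28 = -23749461029/870, 28! = 304888344611713860501504000000, giving
2 * -23749461029/870 / 304888344611713860501504000000 = -3392780147/18946632843727932759736320000000.

-3392780147/18946632843727932759736320000000


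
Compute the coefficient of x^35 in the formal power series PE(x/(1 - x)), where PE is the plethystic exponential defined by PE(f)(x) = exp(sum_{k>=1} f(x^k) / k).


For f(x) = x/(1 - x) we have
sum_{k>=1} f(x^k) / k = sum_{k>=1} (1/k) * x^k / (1 - x^k) = sum_{k, m >= 1} x^(k m) / k,
which after exponentiating simplifies to
PE(x/(1 - x)) = prod_{k>=1} 1 / (1 - x^k).
This is the generating function for the partition function p(n), so the coefficient of x^35 is p(35).
Computing p(35) by dynamic programming over parts 1, 2, ..., 35: p(35) = 14883.

14883


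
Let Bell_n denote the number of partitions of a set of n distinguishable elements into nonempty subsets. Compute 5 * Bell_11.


Bell_11 can be computed from the Bell triangle or from Dobinski's identity Bell_n = (1/e) * sum_{k>=0} k^n / k!.
Computing Bell_11 = 678570.
Then 5 * 678570 = 3392850.

3392850


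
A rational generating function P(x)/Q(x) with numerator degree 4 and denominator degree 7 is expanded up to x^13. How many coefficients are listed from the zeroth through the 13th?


Expanding up to x^13 gives the coefficients for x^0, x^1, ..., x^13.
That is 13 + 1 = 14 coefficients in total.

14


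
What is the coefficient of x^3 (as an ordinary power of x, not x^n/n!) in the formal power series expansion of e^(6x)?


The exponential series is e^y = sum_{k>=0} y^k / k!. Substituting y = 6x gives
e^(6x) = sum_{k>=0} 6^k x^k / k!.
So the coefficient of x^n is a^n/n! with a = 6, n = 3:
6^3 / 3! = 216/6 = 36

36


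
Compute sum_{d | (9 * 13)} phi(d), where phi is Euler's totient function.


First, 9 * 13 = 117. One classical identity is sum_{d | n} phi(d) = n (each k in [1, n] has a unique gcd with n, and among the k's with gcd(k, n) = n/d there are phi(d) of them). So the sum equals 117. We also verify directly:
Divisors of 117: 1, 3, 9, 13, 39, 117.
phi values: 1, 2, 6, 12, 24, 72.
Sum = 117.

117


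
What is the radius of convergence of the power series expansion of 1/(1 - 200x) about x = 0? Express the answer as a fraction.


Expanding 1/(1 - 200x) = sum_{k>=0} 200^k x^k, the series converges when |200x| < 1, i.e., |x| < 1/200.
So the radius of convergence is 1/200 = 1/200.

1/200


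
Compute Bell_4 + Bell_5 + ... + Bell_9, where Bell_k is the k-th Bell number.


Recall Bell_k counts set partitions of a k-set (with Bell_0 = 1 by convention).
Bell_4 through Bell_9: 15, 52, 203, 877, 4140, 21147
Sum = 15 + 52 + 203 + 877 + 4140 + 21147 = 26434.

26434


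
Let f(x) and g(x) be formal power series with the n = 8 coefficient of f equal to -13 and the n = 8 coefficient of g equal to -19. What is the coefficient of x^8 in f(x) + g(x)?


Addition of formal power series is termwise.
The coefficient of x^8 in f + g = -13 + -19
= -32

-32


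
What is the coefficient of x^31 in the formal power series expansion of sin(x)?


The Maclaurin series is sin(t) = sum_{k>=0} (-1)^k t^(2k+1) / (2k+1)!, so substituting t = x, only odd powers of x are nonzero, with coefficient of x^(2k+1) equal to (-1)^k / (2k+1)!.
Write 31 = 2*15 + 1, giving the coefficient (-1)^15 / 31! = -1/8222838654177922817725562880000000 = -1/8222838654177922817725562880000000.

-1/8222838654177922817725562880000000


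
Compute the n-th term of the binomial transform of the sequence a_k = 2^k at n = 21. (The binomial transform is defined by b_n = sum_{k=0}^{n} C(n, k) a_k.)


With a_k = 2^k, b_n = sum_{k=0}^{n} C(n, k) 2^k = (1 + 2)^n by the binomial theorem.
For n = 21: (1 + 2)^21 = 3^21 = 10460353203.

10460353203


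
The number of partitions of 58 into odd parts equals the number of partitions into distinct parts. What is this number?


Computing partitions of 58 into odd parts (1, 3, 5, ...):
Using the generating function prod_{k>=0} 1/(1-x^(2k+1)),
the count is 8808

8808


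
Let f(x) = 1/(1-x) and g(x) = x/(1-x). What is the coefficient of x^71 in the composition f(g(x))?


First simplify the composition: f(g(x)) = 1/(1 - x/(1-x)) = (1-x)/((1-x) - x) = (1-x)/(1-2x).
Now extract the coefficient. Write (1-x)/(1-2x) = 1/(1-2x) - x/(1-2x).
The coefficient of x^n in 1/(1-2x) is 2^n, and in x/(1-2x) is 2^(n-1) (for n >= 1).
So the coefficient of x^71 is 2^71 - 2^70 = 2361183241434822606848 - 1180591620717411303424 = 1180591620717411303424.

1180591620717411303424


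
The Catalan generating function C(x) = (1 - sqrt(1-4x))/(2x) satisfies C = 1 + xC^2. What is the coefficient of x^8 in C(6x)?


Substituting x -> 6x scales the n-th coefficient by 6^n, so [x^8] C(6x) = 6^8 * C_8.
C_8 = C(2*8, 8)/(9) = 12870/9 = 1430.
So 6^8 * 1430 = 1679616 * 1430 = 2401850880.

2401850880


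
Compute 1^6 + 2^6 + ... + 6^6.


This power sum has a closed form given by Faulhaber's formula
sum_{k=1}^{m} k^p = (1 / (p + 1)) * sum_{j=0}^{p} C(p + 1, j) B_j m^(p + 1 - j),
but for small m direct computation is fastest:
1 + 64 + 729 + 4096 + 15625 + 46656 = 67171.

67171


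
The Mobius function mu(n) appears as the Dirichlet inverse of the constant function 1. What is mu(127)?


127 = 127 (all distinct primes).
mu(127) = (-1)^1 = -1

-1


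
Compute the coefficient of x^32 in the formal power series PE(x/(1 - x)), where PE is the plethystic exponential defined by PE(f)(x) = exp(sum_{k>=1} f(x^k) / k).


For f(x) = x/(1 - x) we have
sum_{k>=1} f(x^k) / k = sum_{k>=1} (1/k) * x^k / (1 - x^k) = sum_{k, m >= 1} x^(k m) / k,
which after exponentiating simplifies to
PE(x/(1 - x)) = prod_{k>=1} 1 / (1 - x^k).
This is the generating function for the partition function p(n), so the coefficient of x^32 is p(32).
Computing p(32) by dynamic programming over parts 1, 2, ..., 32: p(32) = 8349.

8349


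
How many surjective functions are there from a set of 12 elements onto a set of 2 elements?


By inclusion-exclusion on which target elements are missed, the number of surjections from an n-set onto a k-set is
surj(n, k) = sum_{j=0}^{k} (-1)^j C(k, j) (k - j)^n.
Equivalently surj(n, k) = k! * S(n, k), where S(n, k) is the Stirling number of the second kind.
For n = 12, k = 2:
S(12, 2) = 2047, so
surj = 2! * 2047 = 2 * 2047 = 4094.

4094


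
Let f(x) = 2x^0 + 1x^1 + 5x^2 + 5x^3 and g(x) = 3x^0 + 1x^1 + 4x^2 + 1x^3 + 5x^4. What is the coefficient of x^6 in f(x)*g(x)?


Cauchy product at x^6:
5*5 + 5*1
= 30

30


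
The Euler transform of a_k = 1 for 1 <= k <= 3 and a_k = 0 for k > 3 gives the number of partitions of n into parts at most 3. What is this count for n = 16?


Partitions of 16 into parts at most 3:
Using generating function (1-x)^(-1)(1-x^2)^(-1)(1-x^3)^(-1),
the coefficient of x^16 = 30

30


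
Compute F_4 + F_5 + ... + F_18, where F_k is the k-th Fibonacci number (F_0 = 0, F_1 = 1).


Use the identity sum_{k=0}^{N} F_k = F_{N+2} - 1 (which follows from F_{k+2} - F_{k+1} = F_k). Then
sum_{k=4}^{18} F_k = (F_{20} - 1) - (F_{5} - 1) = F_{20} - F_{5}.
Computing: F_{20} = 6765, F_{5} = 5, so
Sum = 6765 - 5 = 6760.

6760


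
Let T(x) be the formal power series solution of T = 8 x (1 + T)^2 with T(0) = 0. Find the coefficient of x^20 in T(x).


Apply the Lagrange inversion formula: if T = 8 x * phi(T) with phi(t) = (1 + t)^2, then [x^n] T = 8^n * (1/n) [t^(n-1)] phi(t)^n = 8^n * (1/n) [t^(n-1)] (1 + t)^(2n) = 8^n * (1/n) C(2n, n-1).
Using the identity C(2n, n-1) = C(2n, n) * n / (n+1), the unscaled factor equals C(2n, n) / (n+1) = C_n, the n-th Catalan number.
For n = 20: C_20 = C(40, 20) / 21 = 137846528820/21 = 6564120420.
With the 8^20 = 1152921504606846976 factor, the coefficient is 1152921504606846976 * 6564120420 = 7567915591046928306976849920.

7567915591046928306976849920


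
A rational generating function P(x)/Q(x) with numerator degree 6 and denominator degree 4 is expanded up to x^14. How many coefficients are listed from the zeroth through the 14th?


Expanding up to x^14 gives the coefficients for x^0, x^1, ..., x^14.
That is 14 + 1 = 15 coefficients in total.

15


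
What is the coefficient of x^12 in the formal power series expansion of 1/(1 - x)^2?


The negative binomial / multiset identity is
1/(1 - x)^r = sum_{k>=0} C(k + r - 1, r - 1) x^k.
Here r = 2 and k = 12, so the coefficient is
C(12 + 1, 1) = C(13, 1)
= 13

13


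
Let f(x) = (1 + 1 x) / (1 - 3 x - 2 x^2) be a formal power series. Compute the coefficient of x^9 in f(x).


Write f(x) = sum_{k>=0} a_k x^k. Multiplying both sides by 1 - 3 x - 2 x^2 gives
(1 - 3 x - 2 x^2) sum_{k>=0} a_k x^k = 1 + 1 x.
Matching coefficients:
 x^0: a_0 = 1
 x^1: a_1 - 3 a_0 = 1  =>  a_1 = 3*1 + 1 = 4
 x^k (k >= 2): a_k = 3 a_{k-1} + 2 a_{k-2}.
Iterating: a_2 = 14, a_3 = 50, a_4 = 178, a_5 = 634, a_6 = 2258, a_7 = 8042, a_8 = 28642, a_9 = 102010.
So the coefficient of x^9 is 102010.

102010


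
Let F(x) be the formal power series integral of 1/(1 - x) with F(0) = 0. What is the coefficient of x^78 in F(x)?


1/(1 - x) = sum_{k>=0} x^k. Integrating termwise and using F(0) = 0 gives
F(x) = sum_{k>=0} x^(k+1) / (k+1) = sum_{m>=1} x^m / m = -ln(1 - x).
So the coefficient of x^78 is 1/78 = 1/78.

1/78


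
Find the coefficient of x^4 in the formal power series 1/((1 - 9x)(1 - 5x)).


By partial fractions or Cauchy convolution:
The coefficient equals sum_{k=0}^{4} 9^k * 5^(4-k).
= 13981

13981


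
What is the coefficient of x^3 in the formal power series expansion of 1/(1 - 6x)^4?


The general identity 1/(1 - c x)^r = sum_{k>=0} c^k C(k + r - 1, r - 1) x^k follows by substituting y = c x into 1/(1 - y)^r = sum_{k>=0} C(k + r - 1, r - 1) y^k.
For c = 6, r = 4, k = 3:
6^3 * C(6, 3) = 216 * 20 = 4320.

4320


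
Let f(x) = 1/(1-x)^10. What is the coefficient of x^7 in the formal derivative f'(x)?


Differentiate: d/dx [ 1/(1-x)^r ] = r / (1-x)^(r+1).
Here r = 10, so f'(x) = 10 / (1-x)^11.
The expansion of 1/(1-x)^(r+1) has coefficient of x^n equal to C(n+r, r).
So the coefficient of x^7 in f'(x) is
10 * C(17, 10) = 10 * 19448 = 194480

194480


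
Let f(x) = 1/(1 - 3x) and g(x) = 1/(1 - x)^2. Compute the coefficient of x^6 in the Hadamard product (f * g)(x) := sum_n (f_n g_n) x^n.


f has coefficients f_k = 3^k. For g = 1/(1 - x)^2 the coefficient is g_k = C(k + 1, 1) = k + 1. The Hadamard coefficient is (f * g)_k = 3^k * (k + 1).
For k = 6: 3^6 * 7 = 729 * 7 = 5103.

5103


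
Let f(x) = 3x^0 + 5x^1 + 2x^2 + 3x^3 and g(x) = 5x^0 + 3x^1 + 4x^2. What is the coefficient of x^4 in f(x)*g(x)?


Cauchy product at x^4:
2*4 + 3*3
= 17

17


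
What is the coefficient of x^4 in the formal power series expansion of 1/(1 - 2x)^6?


The general identity 1/(1 - c x)^r = sum_{k>=0} c^k C(k + r - 1, r - 1) x^k follows by substituting y = c x into 1/(1 - y)^r = sum_{k>=0} C(k + r - 1, r - 1) y^k.
For c = 2, r = 6, k = 4:
2^4 * C(9, 5) = 16 * 126 = 2016.

2016


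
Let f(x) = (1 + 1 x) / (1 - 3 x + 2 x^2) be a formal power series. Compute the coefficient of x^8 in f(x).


Write f(x) = sum_{k>=0} a_k x^k. Multiplying both sides by 1 - 3 x + 2 x^2 gives
(1 - 3 x + 2 x^2) sum_{k>=0} a_k x^k = 1 + 1 x.
Matching coefficients:
 x^0: a_0 = 1
 x^1: a_1 - 3 a_0 = 1  =>  a_1 = 3*1 + 1 = 4
 x^k (k >= 2): a_k = 3 a_{k-1} - 2 a_{k-2}.
Iterating: a_2 = 10, a_3 = 22, a_4 = 46, a_5 = 94, a_6 = 190, a_7 = 382, a_8 = 766.
So the coefficient of x^8 is 766.

766


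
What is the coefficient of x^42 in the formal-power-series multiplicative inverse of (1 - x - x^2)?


Let the inverse be f(x) = sum_{k>=0} a_k x^k. From f(x) * (1 - x - x^2) = 1 and matching coefficients:
 x^0: a_0 = 1.
 x^1: a_1 - a_0 = 0, so a_1 = 1.
 x^k (k >= 2): a_k - a_{k-1} - a_{k-2} = 0, i.e. a_k = a_{k-1} + a_{k-2}.
This is the Fibonacci-type recurrence shifted so that a_0 = a_1 = 1.
Iterating: a_0=1, a_1=1, a_2=2, a_3=3, a_4=5, a_5=8, a_6=13, a_7=21, a_8=34, a_9=55, ...
a_42 = 433494437.

433494437


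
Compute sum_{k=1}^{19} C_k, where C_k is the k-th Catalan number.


C_1 through C_19: 1, 2, 5, 14, 42, 132, 429, 1430, 4862, 16796, 58786, 208012, 742900, 2674440, 9694845, 35357670, 129644790, 477638700, 1767263190
Sum = 1 + 2 + 5 + 14 + 42 + 132 + 429 + 1430 + 4862 + 16796 + 58786 + 208012 + 742900 + 2674440 + 9694845 + 35357670 + 129644790 + 477638700 + 1767263190
= 2423307046

2423307046


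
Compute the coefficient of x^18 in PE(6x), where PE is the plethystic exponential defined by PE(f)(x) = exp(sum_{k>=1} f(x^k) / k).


With f(x) = 6x, the exponent is sum_{k>=1} 6 x^k / k = 6 * (-ln(1 - x)). Exponentiating:
PE(6x) = exp(-6 ln(1 - x)) = 1/(1 - x)^6.
By the negative binomial expansion, [x^n] 1/(1 - x)^6 = C(n + 5, 5).
For n = 18: C(23, 5) = 33649.

33649


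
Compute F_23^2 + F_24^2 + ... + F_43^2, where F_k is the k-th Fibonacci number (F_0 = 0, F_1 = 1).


There is a standard identity sum_{k=0}^{N} F_k^2 = F_N * F_{N+1} (proved inductively from the telescoping relation F_k^2 = F_k F_{k+1} - F_{k-1} F_k). Then
sum_{k=23}^{43} F_k^2 = F_43 F_44 - F_22 F_23.
Computing: F_43 = 433494437, F_44 = 701408733, F_22 = 17711, F_23 = 28657.
Sum = 433494437 * 701408733 - 17711 * 28657 = 304056783311174194.

304056783311174194


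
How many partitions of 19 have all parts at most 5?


Using the generating function (1-x)^(-1)(1-x^2)^(-1)...(1-x^5)^(-1),
the coefficient of x^19 counts these restricted partitions.
Result = 164

164


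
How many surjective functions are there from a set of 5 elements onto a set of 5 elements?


By inclusion-exclusion on which target elements are missed, the number of surjections from an n-set onto a k-set is
surj(n, k) = sum_{j=0}^{k} (-1)^j C(k, j) (k - j)^n.
Equivalently surj(n, k) = k! * S(n, k), where S(n, k) is the Stirling number of the second kind.
For n = 5, k = 5:
S(5, 5) = 1, so
surj = 5! * 1 = 120 * 1 = 120.

120


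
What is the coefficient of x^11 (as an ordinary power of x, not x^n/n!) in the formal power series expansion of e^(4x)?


The exponential series is e^y = sum_{k>=0} y^k / k!. Substituting y = 4x gives
e^(4x) = sum_{k>=0} 4^k x^k / k!.
So the coefficient of x^n is a^n/n! with a = 4, n = 11:
4^11 / 11! = 4194304/39916800 = 16384/155925

16384/155925


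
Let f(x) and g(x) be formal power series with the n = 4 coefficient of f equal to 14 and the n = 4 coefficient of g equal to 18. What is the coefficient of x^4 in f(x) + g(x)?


Addition of formal power series is termwise.
The coefficient of x^4 in f + g = 14 + 18
= 32

32


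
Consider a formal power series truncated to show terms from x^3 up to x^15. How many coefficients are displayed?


From x^3 to x^15 inclusive, the count is 15 - 3 + 1 = 13.

13


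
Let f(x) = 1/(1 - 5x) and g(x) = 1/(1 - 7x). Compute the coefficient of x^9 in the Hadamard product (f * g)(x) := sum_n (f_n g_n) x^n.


f has coefficients f_k = 5^k and g has coefficients g_k = 7^k, so the Hadamard product has coefficient (f*g)_k = 5^k * 7^k = 35^k.
For k = 9: 35^9 = 78815638671875.

78815638671875


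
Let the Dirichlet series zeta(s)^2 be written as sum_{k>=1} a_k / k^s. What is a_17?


The Dirichlet convolution of the constant function 1 with itself gives (1 * 1)(k) = sum_{d | k} 1 = d(k), the number of positive divisors of k.
Since zeta(s) = sum_{k>=1} 1/k^s, we have zeta(s)^2 = sum_{k>=1} d(k)/k^s, so a_k = d(k).
For k = 17: the divisors are 1, 17.
Count = 2.

2


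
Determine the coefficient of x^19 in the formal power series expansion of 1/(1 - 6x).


The geometric series identity gives 1/(1 - c x) = sum_{k>=0} c^k x^k, so the coefficient of x^k is c^k.
Here c = 6 and k = 19.
Computing: 6^19 = 609359740010496

609359740010496


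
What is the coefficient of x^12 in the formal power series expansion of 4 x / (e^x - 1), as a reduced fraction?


The exponential generating function for Bernoulli numbers is
x / (e^x - 1) = sum_{k>=0} B_k x^k / k!.
So the coefficient of x^12 in 4 x / (e^x - 1) is 4 B_12 / 12!.
Computing: B_12 = -691/2730, 12! = 479001600, giving
4 * -691/2730 / 479001600 = -691/326918592000.

-691/326918592000


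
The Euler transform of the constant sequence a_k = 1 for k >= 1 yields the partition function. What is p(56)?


The Euler transform converts the sequence a_k = 1 into the number of integer partitions.
Using the recurrence or dynamic programming:
p(56) = 526823

526823


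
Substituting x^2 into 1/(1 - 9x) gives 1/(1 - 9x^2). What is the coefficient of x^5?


Since 1/(1 - 9x^2) only has even powers of x,
the coefficient of x^5 (odd) is 0.

0


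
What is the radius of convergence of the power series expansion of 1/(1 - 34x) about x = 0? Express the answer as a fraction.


Expanding 1/(1 - 34x) = sum_{k>=0} 34^k x^k, the series converges when |34x| < 1, i.e., |x| < 1/34.
So the radius of convergence is 1/34 = 1/34.

1/34


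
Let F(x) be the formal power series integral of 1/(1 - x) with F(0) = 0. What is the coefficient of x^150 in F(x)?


1/(1 - x) = sum_{k>=0} x^k. Integrating termwise and using F(0) = 0 gives
F(x) = sum_{k>=0} x^(k+1) / (k+1) = sum_{m>=1} x^m / m = -ln(1 - x).
So the coefficient of x^150 is 1/150 = 1/150.

1/150
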